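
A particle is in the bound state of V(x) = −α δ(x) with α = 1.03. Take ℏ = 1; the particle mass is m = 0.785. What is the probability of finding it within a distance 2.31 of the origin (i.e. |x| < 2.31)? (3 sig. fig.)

P = 0.976

The normalised bound state is ψ = √κ e^{−κ|x|} with κ = mα/ℏ² = 0.8086.
P(|x| < d) = ∫_{−d}^{d} κ e^{−2κ|x|} dx = 1 − e^{−2κd} = 1 − e^{−3.736} = 0.9761.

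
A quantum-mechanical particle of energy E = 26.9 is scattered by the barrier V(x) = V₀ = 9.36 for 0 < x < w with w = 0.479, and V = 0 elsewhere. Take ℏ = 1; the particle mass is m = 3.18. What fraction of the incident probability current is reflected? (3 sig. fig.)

R = 0.0394

Above the barrier the interior wavenumber is k₂ = √(2m(E − V₀))/ℏ = 10.56, giving phase k₂w = 5.059.
T = [1 + V₀² sin²(k₂w) / (4E(E − V₀))]⁻¹ = 1/1.041 = 0.961.
R = 1 − T = 0.0394.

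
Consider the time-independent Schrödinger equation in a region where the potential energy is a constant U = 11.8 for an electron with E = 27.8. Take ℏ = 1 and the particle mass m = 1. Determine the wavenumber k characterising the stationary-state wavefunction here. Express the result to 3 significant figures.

With E > U the solution is oscillatory, ψ ∝ e^{±ikx} with k = √(2m(E − U))/ℏ.
k = √(2 × 1 × 16) = 5.657.

k = 5.66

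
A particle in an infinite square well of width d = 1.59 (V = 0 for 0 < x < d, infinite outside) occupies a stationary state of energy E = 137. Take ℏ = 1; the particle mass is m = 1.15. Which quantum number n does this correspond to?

For an infinite well E_n = n²π²ℏ²/(2md²), so n = (d/πℏ)√(2mE).
n = (1.59/π) × √(2 × 1.15 × 137) = 8.984 → n = 9.

n = 9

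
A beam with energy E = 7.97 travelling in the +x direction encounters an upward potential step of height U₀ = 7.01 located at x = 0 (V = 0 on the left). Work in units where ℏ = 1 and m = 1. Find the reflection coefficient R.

On each side the TISE gives plane waves with k = √(2m(E − V))/ℏ: k₁ = √(2·1·7.97) = 3.992, k₂ = √(2·1·0.96) = 1.386.
Matching ψ and ψ′ at x = 0 gives r = (k₁ − k₂)/(k₁ + k₂), so R = r² = 0.2349 and T = 1 − R = 0.7651.

R = 0.235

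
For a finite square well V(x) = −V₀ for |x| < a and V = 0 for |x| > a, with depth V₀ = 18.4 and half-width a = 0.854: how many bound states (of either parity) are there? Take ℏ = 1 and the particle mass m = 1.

N = 4

The dimensionless depth is z₀ = a√(2mV₀)/ℏ = 0.854 × √(36.80) = 5.181.
The even/odd transcendental equations gain one root per π/2 in z₀, giving N = 1 + ⌊2z₀/π⌋ = 1 + ⌊3.298⌋ = 4.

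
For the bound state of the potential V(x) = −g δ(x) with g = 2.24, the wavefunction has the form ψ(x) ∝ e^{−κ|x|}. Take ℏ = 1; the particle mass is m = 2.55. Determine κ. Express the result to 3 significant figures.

κ = 5.71

Integrate −(ℏ²/2m)ψ'' − gδ(x)ψ = Eψ from −ε to +ε: the ψ'' term gives ψ'(0⁺) − ψ'(0⁻) and the δ term gives −(2mg/ℏ²)ψ(0).
With ψ ∝ e^{−κ|x|} this yields −2κ = −2mg/ℏ², so κ = mg/ℏ² = 5.712.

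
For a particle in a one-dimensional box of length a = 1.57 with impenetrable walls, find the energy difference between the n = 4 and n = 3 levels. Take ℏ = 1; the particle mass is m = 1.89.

E_n = n²π²ℏ²/(2ma²), so ΔE = (4² − 3²) π²ℏ²/(2ma²).
ΔE = 7 × π² / (2 × 1.89 × 1.57²) = 7.415.

ΔE = 7.41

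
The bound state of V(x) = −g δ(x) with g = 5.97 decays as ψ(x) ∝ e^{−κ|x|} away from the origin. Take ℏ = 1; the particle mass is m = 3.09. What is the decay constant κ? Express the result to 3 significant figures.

κ = 18.4

Integrating the TISE across x = 0 gives the cusp condition ψ'(0⁺) − ψ'(0⁻) = −(2mg/ℏ²)ψ(0).
With ψ ∝ e^{−κ|x|} this yields −2κ = −2mg/ℏ², so κ = mg/ℏ² = 18.45.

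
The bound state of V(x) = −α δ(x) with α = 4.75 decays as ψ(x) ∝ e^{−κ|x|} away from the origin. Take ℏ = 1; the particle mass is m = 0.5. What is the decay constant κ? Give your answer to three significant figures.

κ = 2.38

Integrating the TISE across x = 0 gives the cusp condition ψ'(0⁺) − ψ'(0⁻) = −(2mα/ℏ²)ψ(0).
With ψ ∝ e^{−κ|x|} this yields −2κ = −2mα/ℏ², so κ = mα/ℏ² = 2.375.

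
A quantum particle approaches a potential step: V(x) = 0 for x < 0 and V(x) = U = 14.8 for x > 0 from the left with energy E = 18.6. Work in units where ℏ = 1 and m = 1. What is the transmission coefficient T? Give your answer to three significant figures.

The wavenumbers are k₁ = √(2mE)/ℏ = 6.099 on the left and k₂ = √(2m(E − U))/ℏ = 2.757 on the right.
Continuity of ψ and ψ′ at the step yields the reflection amplitude r = (k₁ − k₂)/(k₁ + k₂) = 0.3774; thus R = |r|² = 0.1424, T = 0.8576.

T = 0.858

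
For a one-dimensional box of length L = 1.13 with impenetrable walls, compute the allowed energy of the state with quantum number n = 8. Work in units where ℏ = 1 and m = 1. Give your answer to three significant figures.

E = 247

Requiring ψ(0) = ψ(L) = 0 quantises k = nπ/L, hence E_n = ℏ²k²/2m = n²π²ℏ²/(2mL²).
E_8 = 8² × π² / (2 × 1 × 1.13²) = 247.3.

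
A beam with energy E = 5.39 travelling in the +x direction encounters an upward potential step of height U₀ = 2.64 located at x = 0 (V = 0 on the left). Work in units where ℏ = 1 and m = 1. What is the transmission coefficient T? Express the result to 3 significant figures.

T = 0.972

On each side the TISE gives plane waves with k = √(2m(E − V))/ℏ: k₁ = √(2·1·5.39) = 3.283, k₂ = √(2·1·2.75) = 2.345.
Matching ψ and ψ′ at x = 0 gives r = (k₁ − k₂)/(k₁ + k₂), so R = r² = 0.02778 and T = 1 − R = 0.9722.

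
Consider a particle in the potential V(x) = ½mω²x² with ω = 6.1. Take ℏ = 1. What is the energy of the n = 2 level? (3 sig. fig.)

The oscillator eigenvalues are E_n = ℏω(n + ½), so E_2 = 6.1 × 2.5 = 15.25.

E = 15.3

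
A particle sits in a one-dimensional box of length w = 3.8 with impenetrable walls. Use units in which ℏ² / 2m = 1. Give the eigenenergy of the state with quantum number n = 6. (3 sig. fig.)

Requiring ψ(0) = ψ(w) = 0 quantises k = nπ/w, hence E_n = ℏ²k²/2m = n²π²ℏ²/(2mw²).
E_6 = 6² × π² / (2 × 0.5 × 3.8²) = 24.61.

E = 24.6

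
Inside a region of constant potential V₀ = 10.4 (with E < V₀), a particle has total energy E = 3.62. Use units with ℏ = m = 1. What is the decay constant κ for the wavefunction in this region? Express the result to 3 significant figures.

κ = 3.68

Since E < V₀ the TISE in this region is ψ'' = κ²ψ with κ = √(2m(V₀ − E))/ℏ.
κ = √(2 × 1 × 6.78) = 3.682.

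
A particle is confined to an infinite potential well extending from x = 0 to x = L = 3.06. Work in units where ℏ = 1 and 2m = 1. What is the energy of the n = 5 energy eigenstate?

E = 26.4

The infinite-well eigenfunctions ψ_n = √(2/L) sin(nπx/L) vanish at both walls, giving E_n = n²π²ℏ²/(2mL²).
E_5 = 5² × π² / (2 × 0.5 × 3.06²) = 26.35.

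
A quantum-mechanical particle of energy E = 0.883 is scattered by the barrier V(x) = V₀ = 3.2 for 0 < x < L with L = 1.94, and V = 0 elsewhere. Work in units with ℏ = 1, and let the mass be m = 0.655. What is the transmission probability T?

E < V₀: inside the barrier ψ ∝ e^{±κx} with κ = √(2m(V₀ − E))/ℏ = 1.742.
κL = 3.380, sinh(κL) = 14.67.
The exact tunnelling result is T⁻¹ = 1 + V₀² sinh²(κL) / [4E(V₀ − E)] = 270.2, so T = 0.00370.

T = 0.00370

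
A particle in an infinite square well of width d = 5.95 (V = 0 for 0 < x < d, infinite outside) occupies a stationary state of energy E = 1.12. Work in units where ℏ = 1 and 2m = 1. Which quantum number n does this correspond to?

For an infinite well E_n = n²π²ℏ²/(2md²), so n = (d/πℏ)√(2mE).
n = (5.95/π) × √(2 × 0.5 × 1.12) = 2.004 → n = 2.

n = 2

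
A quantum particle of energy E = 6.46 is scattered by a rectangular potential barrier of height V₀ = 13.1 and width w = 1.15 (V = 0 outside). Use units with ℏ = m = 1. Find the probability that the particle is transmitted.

E < V₀: inside the barrier ψ ∝ e^{±κx} with κ = √(2m(V₀ − E))/ℏ = 3.644.
κw = 4.191, sinh(κw) = 33.03.
Matching ψ, ψ′ at both faces gives T = [1 + V₀² sinh²(κw) / (4E(V₀ − E))]⁻¹ = 1/1092 = 0.000916.

T = 0.000916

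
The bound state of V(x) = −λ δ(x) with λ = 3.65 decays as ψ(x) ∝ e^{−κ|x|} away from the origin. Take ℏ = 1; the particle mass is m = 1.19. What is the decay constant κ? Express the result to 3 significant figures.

κ = 4.34

Integrating the TISE across x = 0 gives the cusp condition ψ'(0⁺) − ψ'(0⁻) = −(2mλ/ℏ²)ψ(0).
With ψ ∝ e^{−κ|x|} this yields −2κ = −2mλ/ℏ², so κ = mλ/ℏ² = 4.344.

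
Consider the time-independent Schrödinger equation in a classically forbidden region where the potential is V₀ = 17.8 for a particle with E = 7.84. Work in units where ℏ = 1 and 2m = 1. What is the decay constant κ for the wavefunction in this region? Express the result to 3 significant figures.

κ = 3.16

Since E < V₀ the TISE in this region is ψ'' = κ²ψ with κ = √(2m(V₀ − E))/ℏ.
κ = √(2 × 0.5 × 9.96) = 3.156.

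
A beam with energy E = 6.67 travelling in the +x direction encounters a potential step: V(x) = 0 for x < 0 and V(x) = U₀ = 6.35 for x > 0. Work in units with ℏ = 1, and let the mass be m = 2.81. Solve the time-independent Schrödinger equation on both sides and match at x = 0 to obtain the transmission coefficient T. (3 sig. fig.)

The wavenumbers are k₁ = √(2mE)/ℏ = 6.123 on the left and k₂ = √(2m(E − U₀))/ℏ = 1.341 on the right.
Matching ψ and ψ′ at x = 0 gives r = (k₁ − k₂)/(k₁ + k₂), so R = r² = 0.4104 and T = 1 − R = 0.5896.

T = 0.590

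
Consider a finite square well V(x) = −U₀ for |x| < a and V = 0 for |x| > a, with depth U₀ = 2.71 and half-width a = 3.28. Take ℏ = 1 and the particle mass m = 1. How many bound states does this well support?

The dimensionless depth is z₀ = a√(2mU₀)/ℏ = 3.28 × √(5.420) = 7.636.
A new bound state (alternating even/odd) appears each time z₀ passes a multiple of π/2, so N = ⌊2z₀/π⌋ + 1 = ⌊4.861⌋ + 1 = 5.

N = 5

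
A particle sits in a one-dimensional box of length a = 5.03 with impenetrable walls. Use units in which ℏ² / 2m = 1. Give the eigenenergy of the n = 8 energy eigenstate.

E = 25.0

Requiring ψ(0) = ψ(a) = 0 quantises k = nπ/a, hence E_n = ℏ²k²/2m = n²π²ℏ²/(2ma²).
E_8 = 8² × π² / (2 × 0.5 × 5.03²) = 24.97.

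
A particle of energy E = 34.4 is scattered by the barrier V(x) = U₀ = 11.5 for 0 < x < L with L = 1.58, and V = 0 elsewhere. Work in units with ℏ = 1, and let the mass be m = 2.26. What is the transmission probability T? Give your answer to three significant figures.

T = 0.995

E > U₀: inside the barrier k₂ = √(2m(E − U₀))/ℏ = 10.17, k₂L = 16.07.
Matching at both interfaces gives T⁻¹ = 1 + U₀² sin²(k₂L) / [4E(E − U₀)] = 1.005, hence T = 0.995.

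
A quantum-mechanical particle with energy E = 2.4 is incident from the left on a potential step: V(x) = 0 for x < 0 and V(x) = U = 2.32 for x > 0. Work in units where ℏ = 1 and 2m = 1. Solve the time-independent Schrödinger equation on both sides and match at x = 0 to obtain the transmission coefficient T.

On each side the TISE gives plane waves with k = √(2m(E − V))/ℏ: k₁ = √(2·½·2.4) = 1.549, k₂ = √(2·½·0.08) = 0.2828.
Matching ψ and ψ′ at x = 0 gives r = (k₁ − k₂)/(k₁ + k₂), so R = r² = 0.4778 and T = 1 − R = 0.5222.

T = 0.522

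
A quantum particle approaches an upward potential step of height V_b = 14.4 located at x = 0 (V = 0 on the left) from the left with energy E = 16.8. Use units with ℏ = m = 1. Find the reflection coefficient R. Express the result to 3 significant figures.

On each side the TISE gives plane waves with k = √(2m(E − V))/ℏ: k₁ = √(2·1·16.8) = 5.797, k₂ = √(2·1·2.4) = 2.191.
Matching ψ and ψ′ at x = 0 gives r = (k₁ − k₂)/(k₁ + k₂), so R = r² = 0.2038 and T = 1 − R = 0.7962.

R = 0.204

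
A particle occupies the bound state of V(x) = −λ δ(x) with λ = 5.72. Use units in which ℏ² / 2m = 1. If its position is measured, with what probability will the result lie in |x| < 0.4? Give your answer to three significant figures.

P = 0.899

The normalised bound state is ψ = √κ e^{−κ|x|} with κ = mλ/ℏ² = 2.860.
P(|x| < d) = ∫_{−d}^{d} κ e^{−2κ|x|} dx = 1 − e^{−2κd} = 1 − e^{−2.288} = 0.8985.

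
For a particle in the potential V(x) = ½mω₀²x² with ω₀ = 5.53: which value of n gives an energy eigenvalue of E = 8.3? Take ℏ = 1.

n = 1

Invert E_n = (n + ½)ℏω₀: n = E/ℏω₀ − ½ = 1.001, so n = 1.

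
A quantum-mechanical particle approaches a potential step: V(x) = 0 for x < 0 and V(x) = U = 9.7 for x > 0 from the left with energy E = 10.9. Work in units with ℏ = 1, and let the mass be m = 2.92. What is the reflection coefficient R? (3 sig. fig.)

The wavenumbers are k₁ = √(2mE)/ℏ = 7.978 on the left and k₂ = √(2m(E − U))/ℏ = 2.647 on the right.
Matching ψ and ψ′ at x = 0 gives r = (k₁ − k₂)/(k₁ + k₂), so R = r² = 0.2517 and T = 1 − R = 0.7483.

R = 0.252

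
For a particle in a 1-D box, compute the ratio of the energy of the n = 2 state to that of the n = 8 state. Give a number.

Since E_n ∝ n², the ratio is (2/8)² = 0.0625.

0.0625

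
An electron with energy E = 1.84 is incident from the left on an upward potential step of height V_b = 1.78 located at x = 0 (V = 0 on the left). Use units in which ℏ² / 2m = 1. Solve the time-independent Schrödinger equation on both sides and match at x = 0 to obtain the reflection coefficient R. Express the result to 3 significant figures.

R = 0.482

On each side the TISE gives plane waves with k = √(2m(E − V))/ℏ: k₁ = √(2·½·1.84) = 1.356, k₂ = √(2·½·0.06) = 0.2449.
Continuity of ψ and ψ′ at the step yields the reflection amplitude r = (k₁ − k₂)/(k₁ + k₂) = 0.6941; thus R = |r|² = 0.4818, T = 0.5182.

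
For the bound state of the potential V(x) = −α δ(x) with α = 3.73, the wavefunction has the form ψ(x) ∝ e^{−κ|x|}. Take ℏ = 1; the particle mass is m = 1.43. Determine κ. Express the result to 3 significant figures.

Integrating the TISE across x = 0 gives the cusp condition ψ'(0⁺) − ψ'(0⁻) = −(2mα/ℏ²)ψ(0).
With ψ ∝ e^{−κ|x|} this yields −2κ = −2mα/ℏ², so κ = mα/ℏ² = 5.334.

κ = 5.33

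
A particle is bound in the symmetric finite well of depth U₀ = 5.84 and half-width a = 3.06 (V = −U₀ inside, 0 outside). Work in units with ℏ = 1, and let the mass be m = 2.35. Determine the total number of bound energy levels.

N = 11

Define the well-strength parameter z₀ = (a/ℏ)√(2mU₀) = 3.06 × √(2·2.35·5.84) = 16.03.
A new bound state (alternating even/odd) appears each time z₀ passes a multiple of π/2, so N = ⌊2z₀/π⌋ + 1 = ⌊10.21⌋ + 1 = 11.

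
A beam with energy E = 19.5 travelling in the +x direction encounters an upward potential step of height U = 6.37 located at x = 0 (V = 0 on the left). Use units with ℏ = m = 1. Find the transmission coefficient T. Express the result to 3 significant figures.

T = 0.990

The wavenumbers are k₁ = √(2mE)/ℏ = 6.245 on the left and k₂ = √(2m(E − U))/ℏ = 5.124 on the right.
Matching ψ and ψ′ at x = 0 gives r = (k₁ − k₂)/(k₁ + k₂), so R = r² = 0.009714 and T = 1 − R = 0.9903.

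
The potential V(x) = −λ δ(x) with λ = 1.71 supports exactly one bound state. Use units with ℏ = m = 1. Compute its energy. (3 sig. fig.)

E = -1.46

For x ≠ 0 the bound state is ψ ∝ e^{−κ|x|}; integrating the TISE across the delta gives the cusp condition 2κ = 2mλ/ℏ², so κ = 1.710.
Then E = −ℏ²κ²/(2m) = −mλ²/(2ℏ²) = -1.462.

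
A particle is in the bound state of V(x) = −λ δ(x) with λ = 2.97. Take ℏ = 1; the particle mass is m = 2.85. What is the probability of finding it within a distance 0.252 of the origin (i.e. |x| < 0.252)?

P = 0.986

The normalised bound state is ψ = √κ e^{−κ|x|} with κ = mλ/ℏ² = 8.465.
P(|x| < d) = ∫_{−d}^{d} κ e^{−2κ|x|} dx = 1 − e^{−2κd} = 1 − e^{−4.266} = 0.9860.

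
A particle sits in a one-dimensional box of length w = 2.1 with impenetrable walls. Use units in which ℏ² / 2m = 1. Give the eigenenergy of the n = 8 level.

The infinite-well eigenfunctions ψ_n = √(2/w) sin(nπx/w) vanish at both walls, giving E_n = n²π²ℏ²/(2mw²).
E_8 = 8² × π² / (2 × 0.5 × 2.1²) = 143.2.

E = 143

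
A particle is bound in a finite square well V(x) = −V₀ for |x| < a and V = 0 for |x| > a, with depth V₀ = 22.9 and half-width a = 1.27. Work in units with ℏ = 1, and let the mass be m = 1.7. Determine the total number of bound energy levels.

The dimensionless depth is z₀ = a√(2mV₀)/ℏ = 1.27 × √(77.86) = 11.21.
A new bound state (alternating even/odd) appears each time z₀ passes a multiple of π/2, so N = ⌊2z₀/π⌋ + 1 = ⌊7.134⌋ + 1 = 8.

N = 8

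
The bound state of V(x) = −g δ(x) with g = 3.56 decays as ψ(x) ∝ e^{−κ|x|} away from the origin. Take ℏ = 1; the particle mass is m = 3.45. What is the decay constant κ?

Integrating the TISE across x = 0 gives the cusp condition ψ'(0⁺) − ψ'(0⁻) = −(2mg/ℏ²)ψ(0).
With ψ ∝ e^{−κ|x|} this yields −2κ = −2mg/ℏ², so κ = mg/ℏ² = 12.28.

κ = 12.3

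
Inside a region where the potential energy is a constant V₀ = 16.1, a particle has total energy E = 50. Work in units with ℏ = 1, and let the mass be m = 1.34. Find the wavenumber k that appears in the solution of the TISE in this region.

k = 9.53

With E > V₀ the solution is oscillatory, ψ ∝ e^{±ikx} with k = √(2m(E − V₀))/ℏ.
k = √(2 × 1.34 × 33.9) = 9.532.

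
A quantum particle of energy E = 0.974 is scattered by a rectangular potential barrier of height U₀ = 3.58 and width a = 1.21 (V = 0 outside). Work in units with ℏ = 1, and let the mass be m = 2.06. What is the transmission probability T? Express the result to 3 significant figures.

T = 0.00114

Since E < U₀ the interior solution is evanescent with decay constant κ = √(2m(U₀ − E))/ℏ = 3.277.
κa = 3.965, sinh(κa) = 26.35.
The exact tunnelling result is T⁻¹ = 1 + U₀² sinh²(κa) / [4E(U₀ − E)] = 877.2, so T = 0.00114.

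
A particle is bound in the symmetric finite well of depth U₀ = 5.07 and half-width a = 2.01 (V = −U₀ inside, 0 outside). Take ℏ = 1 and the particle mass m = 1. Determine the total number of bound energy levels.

Define the well-strength parameter z₀ = (a/ℏ)√(2mU₀) = 2.01 × √(2·1·5.07) = 6.401.
The even/odd transcendental equations gain one root per π/2 in z₀, giving N = 1 + ⌊2z₀/π⌋ = 1 + ⌊4.075⌋ = 5.

N = 5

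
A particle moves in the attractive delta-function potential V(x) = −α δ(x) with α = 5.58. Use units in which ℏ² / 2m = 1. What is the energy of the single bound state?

E = -7.78

For x ≠ 0 the bound state is ψ ∝ e^{−κ|x|}; integrating the TISE across the delta gives the cusp condition 2κ = 2mα/ℏ², so κ = 2.790.
Then E = −ℏ²κ²/(2m) = −mα²/(2ℏ²) = -7.784.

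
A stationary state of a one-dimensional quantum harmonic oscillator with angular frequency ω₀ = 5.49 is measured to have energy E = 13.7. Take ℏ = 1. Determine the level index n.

n = 2

E_n = ℏω₀(n + ½) ⇒ n = E/(ℏω₀) − ½ = 13.7/5.49 − 0.5 = 1.995 → n = 2.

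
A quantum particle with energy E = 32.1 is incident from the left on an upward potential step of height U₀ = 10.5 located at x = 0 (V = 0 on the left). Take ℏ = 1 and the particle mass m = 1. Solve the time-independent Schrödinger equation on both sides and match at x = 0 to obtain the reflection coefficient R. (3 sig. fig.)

R = 0.00975

The wavenumbers are k₁ = √(2mE)/ℏ = 8.012 on the left and k₂ = √(2m(E − U₀))/ℏ = 6.573 on the right.
Continuity of ψ and ψ′ at the step yields the reflection amplitude r = (k₁ − k₂)/(k₁ + k₂) = 0.09872; thus R = |r|² = 0.009745, T = 0.9903.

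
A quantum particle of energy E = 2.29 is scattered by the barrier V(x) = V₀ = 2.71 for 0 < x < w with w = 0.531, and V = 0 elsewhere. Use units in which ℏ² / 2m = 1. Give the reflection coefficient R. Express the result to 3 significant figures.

R = 0.190

Since E < V₀ the interior solution is evanescent with decay constant κ = √(2m(V₀ − E))/ℏ = 0.6481.
κw = 0.3441, sinh(κw) = 0.3510.
The exact tunnelling result is T⁻¹ = 1 + V₀² sinh²(κw) / [4E(V₀ − E)] = 1.235, so T = 0.810.
R = 1 − T = 0.190.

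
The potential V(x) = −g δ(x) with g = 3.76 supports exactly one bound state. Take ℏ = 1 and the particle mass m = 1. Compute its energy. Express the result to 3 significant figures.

For x ≠ 0 the bound state is ψ ∝ e^{−κ|x|}; integrating the TISE across the delta gives the cusp condition 2κ = 2mg/ℏ², so κ = 3.760.
Then E = −ℏ²κ²/(2m) = −mg²/(2ℏ²) = -7.069.

E = -7.07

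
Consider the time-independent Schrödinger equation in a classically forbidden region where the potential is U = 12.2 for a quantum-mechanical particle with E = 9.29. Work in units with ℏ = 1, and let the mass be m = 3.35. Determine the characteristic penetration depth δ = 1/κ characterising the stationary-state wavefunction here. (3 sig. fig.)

Since E < U the TISE in this region is ψ'' = κ²ψ with κ = √(2m(U − E))/ℏ.
κ = √(2 × 3.35 × 2.91) = 4.416. The penetration depth is δ = 1/κ = 0.226.

δ = 0.226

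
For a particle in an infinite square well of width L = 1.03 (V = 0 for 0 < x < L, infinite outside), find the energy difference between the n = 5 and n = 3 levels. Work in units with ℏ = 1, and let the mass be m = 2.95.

ΔE = 25.2

E_n = n²π²ℏ²/(2mL²), so ΔE = (5² − 3²) π²ℏ²/(2mL²).
ΔE = 16 × π² / (2 × 2.95 × 1.03²) = 25.23.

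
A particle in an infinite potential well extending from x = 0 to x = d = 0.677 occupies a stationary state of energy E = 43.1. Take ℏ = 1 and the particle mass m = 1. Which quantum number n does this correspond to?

From E_n = n²π²ℏ²/(2md²) invert to n = √(2md²E)/(πℏ).
n = (0.677/π) × √(2 × 1 × 43.1) = 2.001 → n = 2.

n = 2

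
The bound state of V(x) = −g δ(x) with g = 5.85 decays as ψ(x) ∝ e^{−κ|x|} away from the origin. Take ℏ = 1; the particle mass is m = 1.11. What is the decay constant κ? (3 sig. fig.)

Integrate −(ℏ²/2m)ψ'' − gδ(x)ψ = Eψ from −ε to +ε: the ψ'' term gives ψ'(0⁺) − ψ'(0⁻) and the δ term gives −(2mg/ℏ²)ψ(0).
With ψ ∝ e^{−κ|x|} this yields −2κ = −2mg/ℏ², so κ = mg/ℏ² = 6.494.

κ = 6.49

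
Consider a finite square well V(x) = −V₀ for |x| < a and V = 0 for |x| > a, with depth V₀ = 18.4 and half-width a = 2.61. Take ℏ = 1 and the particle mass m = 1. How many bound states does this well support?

N = 11

Define the well-strength parameter z₀ = (a/ℏ)√(2mV₀) = 2.61 × √(2·1·18.4) = 15.83.
The even/odd transcendental equations gain one root per π/2 in z₀, giving N = 1 + ⌊2z₀/π⌋ = 1 + ⌊10.08⌋ = 11.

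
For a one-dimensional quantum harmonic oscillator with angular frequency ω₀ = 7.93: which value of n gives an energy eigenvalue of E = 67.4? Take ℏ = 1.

n = 8

Invert E_n = (n + ½)ℏω₀: n = E/ℏω₀ − ½ = 7.999, so n = 8.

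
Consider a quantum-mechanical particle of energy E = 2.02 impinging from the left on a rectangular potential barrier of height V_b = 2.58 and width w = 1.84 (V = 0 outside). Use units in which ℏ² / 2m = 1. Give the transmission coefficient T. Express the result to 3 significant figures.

E < V_b: inside the barrier ψ ∝ e^{±κx} with κ = √(2m(V_b − E))/ℏ = 0.7483.
κw = 1.377, sinh(κw) = 1.855.
The exact tunnelling result is T⁻¹ = 1 + V_b² sinh²(κw) / [4E(V_b − E)] = 6.063, so T = 0.165.

T = 0.165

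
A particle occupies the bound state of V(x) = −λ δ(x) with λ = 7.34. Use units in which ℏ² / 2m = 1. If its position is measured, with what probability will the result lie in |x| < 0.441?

The normalised bound state is ψ = √κ e^{−κ|x|} with κ = mλ/ℏ² = 3.670.
P(|x| < d) = ∫_{−d}^{d} κ e^{−2κ|x|} dx = 1 − e^{−2κd} = 1 − e^{−3.237} = 0.9607.

P = 0.961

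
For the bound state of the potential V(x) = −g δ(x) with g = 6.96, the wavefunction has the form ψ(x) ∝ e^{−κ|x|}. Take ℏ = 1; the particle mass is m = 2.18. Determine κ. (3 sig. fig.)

κ = 15.2

Integrating the TISE across x = 0 gives the cusp condition ψ'(0⁺) − ψ'(0⁻) = −(2mg/ℏ²)ψ(0).
With ψ ∝ e^{−κ|x|} this yields −2κ = −2mg/ℏ², so κ = mg/ℏ² = 15.17.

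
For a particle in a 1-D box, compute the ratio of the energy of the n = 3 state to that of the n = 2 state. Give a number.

2.25

Since E_n ∝ n², the ratio is (3/2)² = 2.25.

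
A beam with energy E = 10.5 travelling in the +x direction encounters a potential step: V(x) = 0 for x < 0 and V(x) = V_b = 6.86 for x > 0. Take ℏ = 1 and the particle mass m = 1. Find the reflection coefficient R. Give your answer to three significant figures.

R = 0.0670

On each side the TISE gives plane waves with k = √(2m(E − V))/ℏ: k₁ = √(2·1·10.5) = 4.583, k₂ = √(2·1·3.64) = 2.698.
Continuity of ψ and ψ′ at the step yields the reflection amplitude r = (k₁ − k₂)/(k₁ + k₂) = 0.2588; thus R = |r|² = 0.06699, T = 0.9330.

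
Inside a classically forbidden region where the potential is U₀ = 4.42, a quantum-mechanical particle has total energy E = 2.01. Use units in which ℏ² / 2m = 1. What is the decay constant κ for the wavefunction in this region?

κ = 1.55

Since E < U₀ the TISE in this region is ψ'' = κ²ψ with κ = √(2m(U₀ − E))/ℏ.
κ = √(2 × 0.5 × 2.41) = 1.552.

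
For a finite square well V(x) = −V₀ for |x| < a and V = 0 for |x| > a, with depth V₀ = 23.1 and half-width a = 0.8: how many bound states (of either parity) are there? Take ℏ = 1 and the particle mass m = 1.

N = 4

The dimensionless depth is z₀ = a√(2mV₀)/ℏ = 0.8 × √(46.20) = 5.438.
A new bound state (alternating even/odd) appears each time z₀ passes a multiple of π/2, so N = ⌊2z₀/π⌋ + 1 = ⌊3.462⌋ + 1 = 4.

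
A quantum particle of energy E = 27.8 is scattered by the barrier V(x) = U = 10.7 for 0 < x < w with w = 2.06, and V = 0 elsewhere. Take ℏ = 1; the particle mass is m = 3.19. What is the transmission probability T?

E > U: inside the barrier k₂ = √(2m(E − U))/ℏ = 10.44, k₂w = 21.52.
T = [1 + U² sin²(k₂w) / (4E(E − U))]⁻¹ = 1/1.013 = 0.988.

T = 0.988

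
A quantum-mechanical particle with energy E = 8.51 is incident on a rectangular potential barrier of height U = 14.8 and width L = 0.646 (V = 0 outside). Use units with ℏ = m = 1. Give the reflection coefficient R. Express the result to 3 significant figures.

R = 0.961

Since E < U the interior solution is evanescent with decay constant κ = √(2m(U − E))/ℏ = 3.547.
κL = 2.291, sinh(κL) = 4.893.
Matching ψ, ψ′ at both faces gives T = [1 + U² sinh²(κL) / (4E(U − E))]⁻¹ = 1/25.49 = 0.0392.
R = 1 − T = 0.961.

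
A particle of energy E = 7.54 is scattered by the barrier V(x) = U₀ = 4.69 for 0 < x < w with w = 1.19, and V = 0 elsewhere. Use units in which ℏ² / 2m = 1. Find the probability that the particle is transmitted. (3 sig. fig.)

T = 0.827

E > U₀: inside the barrier k₂ = √(2m(E − U₀))/ℏ = 1.688, k₂w = 2.009.
T = [1 + U₀² sin²(k₂w) / (4E(E − U₀))]⁻¹ = 1/1.210 = 0.827.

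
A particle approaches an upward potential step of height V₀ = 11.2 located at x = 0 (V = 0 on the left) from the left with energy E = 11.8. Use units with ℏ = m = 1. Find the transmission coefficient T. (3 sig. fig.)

On each side the TISE gives plane waves with k = √(2m(E − V))/ℏ: k₁ = √(2·1·11.8) = 4.858, k₂ = √(2·1·0.6) = 1.095.
Continuity of ψ and ψ′ at the step yields the reflection amplitude r = (k₁ − k₂)/(k₁ + k₂) = 0.6320; thus R = |r|² = 0.3994, T = 0.6006.

T = 0.601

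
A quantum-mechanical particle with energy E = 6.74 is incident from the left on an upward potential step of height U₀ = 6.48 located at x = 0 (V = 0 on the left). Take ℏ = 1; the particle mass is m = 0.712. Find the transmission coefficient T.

T = 0.549

On each side the TISE gives plane waves with k = √(2m(E − V))/ℏ: k₁ = √(2·0.712·6.74) = 3.098, k₂ = √(2·0.712·0.26) = 0.6085.
Continuity of ψ and ψ′ at the step yields the reflection amplitude r = (k₁ − k₂)/(k₁ + k₂) = 0.6717; thus R = |r|² = 0.4511, T = 0.5489.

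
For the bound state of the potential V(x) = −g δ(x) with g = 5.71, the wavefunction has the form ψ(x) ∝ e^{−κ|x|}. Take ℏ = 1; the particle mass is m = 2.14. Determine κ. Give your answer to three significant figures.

κ = 12.2

Integrate −(ℏ²/2m)ψ'' − gδ(x)ψ = Eψ from −ε to +ε: the ψ'' term gives ψ'(0⁺) − ψ'(0⁻) and the δ term gives −(2mg/ℏ²)ψ(0).
With ψ ∝ e^{−κ|x|} this yields −2κ = −2mg/ℏ², so κ = mg/ℏ² = 12.22.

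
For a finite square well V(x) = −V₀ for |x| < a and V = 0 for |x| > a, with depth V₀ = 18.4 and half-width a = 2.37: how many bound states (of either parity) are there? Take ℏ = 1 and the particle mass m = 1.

The dimensionless depth is z₀ = a√(2mV₀)/ℏ = 2.37 × √(36.80) = 14.38.
A new bound state (alternating even/odd) appears each time z₀ passes a multiple of π/2, so N = ⌊2z₀/π⌋ + 1 = ⌊9.153⌋ + 1 = 10.

N = 10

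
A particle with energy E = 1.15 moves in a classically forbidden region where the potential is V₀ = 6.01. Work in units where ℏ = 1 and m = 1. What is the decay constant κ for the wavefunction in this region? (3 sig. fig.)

Since E < V₀ the TISE in this region is ψ'' = κ²ψ with κ = √(2m(V₀ − E))/ℏ.
κ = √(2 × 1 × 4.86) = 3.118.

κ = 3.12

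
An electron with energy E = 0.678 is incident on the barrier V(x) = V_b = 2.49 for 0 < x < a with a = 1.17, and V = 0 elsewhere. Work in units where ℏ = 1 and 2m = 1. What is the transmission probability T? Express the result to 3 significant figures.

E < V_b: inside the barrier ψ ∝ e^{±κx} with κ = √(2m(V_b − E))/ℏ = 1.346.
κa = 1.575, sinh(κa) = 2.312.
Matching ψ, ψ′ at both faces gives T = [1 + V_b² sinh²(κa) / (4E(V_b − E))]⁻¹ = 1/7.743 = 0.129.

T = 0.129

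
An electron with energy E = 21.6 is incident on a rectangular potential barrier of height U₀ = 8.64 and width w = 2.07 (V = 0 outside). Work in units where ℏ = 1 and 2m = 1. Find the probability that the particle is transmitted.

Above the barrier the interior wavenumber is k₂ = √(2m(E − U₀))/ℏ = 3.600, giving phase k₂w = 7.452.
T = [1 + U₀² sin²(k₂w) / (4E(E − U₀))]⁻¹ = 1/1.056 = 0.947.

T = 0.947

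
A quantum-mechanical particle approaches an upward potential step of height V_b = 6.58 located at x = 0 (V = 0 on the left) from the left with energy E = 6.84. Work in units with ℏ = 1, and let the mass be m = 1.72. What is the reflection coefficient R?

R = 0.454

On each side the TISE gives plane waves with k = √(2m(E − V))/ℏ: k₁ = √(2·1.72·6.84) = 4.851, k₂ = √(2·1.72·0.26) = 0.9457.
Matching ψ and ψ′ at x = 0 gives r = (k₁ − k₂)/(k₁ + k₂), so R = r² = 0.4539 and T = 1 − R = 0.5461.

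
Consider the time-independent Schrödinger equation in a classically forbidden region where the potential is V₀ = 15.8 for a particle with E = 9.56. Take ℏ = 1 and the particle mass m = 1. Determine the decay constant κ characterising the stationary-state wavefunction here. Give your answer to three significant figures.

κ = 3.53

Since E < V₀ the TISE in this region is ψ'' = κ²ψ with κ = √(2m(V₀ − E))/ℏ.
κ = √(2 × 1 × 6.24) = 3.533.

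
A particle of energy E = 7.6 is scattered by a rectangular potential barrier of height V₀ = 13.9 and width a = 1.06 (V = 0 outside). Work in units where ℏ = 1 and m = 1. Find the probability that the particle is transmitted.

Since E < V₀ the interior solution is evanescent with decay constant κ = √(2m(V₀ − E))/ℏ = 3.550.
κa = 3.763, sinh(κa) = 21.52.
The exact tunnelling result is T⁻¹ = 1 + V₀² sinh²(κa) / [4E(V₀ − E)] = 468.2, so T = 0.00214.

T = 0.00214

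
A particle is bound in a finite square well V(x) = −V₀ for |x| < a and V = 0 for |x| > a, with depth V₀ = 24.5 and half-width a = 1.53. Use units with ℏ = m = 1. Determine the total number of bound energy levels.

N = 7

Define the well-strength parameter z₀ = (a/ℏ)√(2mV₀) = 1.53 × √(2·1·24.5) = 10.71.
A new bound state (alternating even/odd) appears each time z₀ passes a multiple of π/2, so N = ⌊2z₀/π⌋ + 1 = ⌊6.818⌋ + 1 = 7.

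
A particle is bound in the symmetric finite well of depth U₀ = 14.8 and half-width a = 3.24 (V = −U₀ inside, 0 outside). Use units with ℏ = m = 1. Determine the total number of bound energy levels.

The dimensionless depth is z₀ = a√(2mU₀)/ℏ = 3.24 × √(29.60) = 17.63.
The even/odd transcendental equations gain one root per π/2 in z₀, giving N = 1 + ⌊2z₀/π⌋ = 1 + ⌊11.22⌋ = 12.

N = 12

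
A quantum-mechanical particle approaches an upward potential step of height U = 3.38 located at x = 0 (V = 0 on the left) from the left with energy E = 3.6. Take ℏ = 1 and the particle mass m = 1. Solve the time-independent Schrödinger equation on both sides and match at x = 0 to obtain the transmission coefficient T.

T = 0.636

On each side the TISE gives plane waves with k = √(2m(E − V))/ℏ: k₁ = √(2·1·3.6) = 2.683, k₂ = √(2·1·0.22) = 0.6633.
Continuity of ψ and ψ′ at the step yields the reflection amplitude r = (k₁ − k₂)/(k₁ + k₂) = 0.6036; thus R = |r|² = 0.3643, T = 0.6357.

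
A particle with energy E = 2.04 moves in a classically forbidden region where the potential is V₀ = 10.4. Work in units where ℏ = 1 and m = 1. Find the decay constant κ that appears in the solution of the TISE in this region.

κ = 4.09

Since E < V₀ the TISE in this region is ψ'' = κ²ψ with κ = √(2m(V₀ − E))/ℏ.
κ = √(2 × 1 × 8.36) = 4.089.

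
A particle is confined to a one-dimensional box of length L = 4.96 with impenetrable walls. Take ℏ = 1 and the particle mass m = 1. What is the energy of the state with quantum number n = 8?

E = 12.8

Requiring ψ(0) = ψ(L) = 0 quantises k = nπ/L, hence E_n = ℏ²k²/2m = n²π²ℏ²/(2mL²).
E_8 = 8² × π² / (2 × 1 × 4.96²) = 12.84.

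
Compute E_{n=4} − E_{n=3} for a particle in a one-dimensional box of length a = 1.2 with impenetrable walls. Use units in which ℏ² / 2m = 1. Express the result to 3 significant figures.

E_n = n²π²ℏ²/(2ma²), so ΔE = (4² − 3²) π²ℏ²/(2ma²).
ΔE = 7 × π² / (2 × 0.5 × 1.2²) = 47.98.

ΔE = 48.0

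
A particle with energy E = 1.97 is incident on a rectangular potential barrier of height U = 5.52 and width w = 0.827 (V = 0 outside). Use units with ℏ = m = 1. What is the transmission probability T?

T = 0.0439

E < U: inside the barrier ψ ∝ e^{±κx} with κ = √(2m(U − E))/ℏ = 2.665.
κw = 2.204, sinh(κw) = 4.474.
Matching ψ, ψ′ at both faces gives T = [1 + U² sinh²(κw) / (4E(U − E))]⁻¹ = 1/22.80 = 0.0439.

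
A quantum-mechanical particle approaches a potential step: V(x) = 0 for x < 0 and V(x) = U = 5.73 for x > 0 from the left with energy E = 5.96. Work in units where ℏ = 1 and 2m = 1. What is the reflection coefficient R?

The wavenumbers are k₁ = √(2mE)/ℏ = 2.441 on the left and k₂ = √(2m(E − U))/ℏ = 0.4796 on the right.
Matching ψ and ψ′ at x = 0 gives r = (k₁ − k₂)/(k₁ + k₂), so R = r² = 0.4511 and T = 1 − R = 0.5489.

R = 0.451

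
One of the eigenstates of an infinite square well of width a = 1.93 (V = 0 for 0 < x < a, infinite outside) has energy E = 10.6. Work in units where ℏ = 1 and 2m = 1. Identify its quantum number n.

From E_n = n²π²ℏ²/(2ma²) invert to n = √(2ma²E)/(πℏ).
n = (1.93/π) × √(2 × 0.5 × 10.6) = 2.000 → n = 2.

n = 2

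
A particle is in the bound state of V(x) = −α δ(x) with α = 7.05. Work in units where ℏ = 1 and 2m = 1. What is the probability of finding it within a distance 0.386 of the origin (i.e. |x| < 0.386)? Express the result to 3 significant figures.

The normalised bound state is ψ = √κ e^{−κ|x|} with κ = mα/ℏ² = 3.525.
P(|x| < d) = ∫_{−d}^{d} κ e^{−2κ|x|} dx = 1 − e^{−2κd} = 1 − e^{−2.721} = 0.9342.

P = 0.934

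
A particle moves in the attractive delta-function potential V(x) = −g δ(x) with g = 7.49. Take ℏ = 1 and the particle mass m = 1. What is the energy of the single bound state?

The bound state is ψ(x) = √κ e^{−κ|x|}. The derivative jump ψ'(0⁺) − ψ'(0⁻) = −(2mg/ℏ²)ψ(0) fixes κ = mg/ℏ² = 7.490.
Then E = −ℏ²κ²/(2m) = −mg²/(2ℏ²) = -28.05.

E = -28.1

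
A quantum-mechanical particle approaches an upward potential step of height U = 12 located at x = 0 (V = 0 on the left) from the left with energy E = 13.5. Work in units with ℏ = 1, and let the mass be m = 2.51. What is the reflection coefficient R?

R = 0.250

On each side the TISE gives plane waves with k = √(2m(E − V))/ℏ: k₁ = √(2·2.51·13.5) = 8.232, k₂ = √(2·2.51·1.5) = 2.744.
Matching ψ and ψ′ at x = 0 gives r = (k₁ − k₂)/(k₁ + k₂), so R = r² = 0.2500 and T = 1 − R = 0.7500.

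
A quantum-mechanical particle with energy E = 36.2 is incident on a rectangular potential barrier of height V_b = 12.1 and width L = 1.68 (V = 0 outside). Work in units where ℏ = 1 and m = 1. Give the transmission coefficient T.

T = 0.975

Above the barrier the interior wavenumber is k₂ = √(2m(E − V_b))/ℏ = 6.943, giving phase k₂L = 11.66.
Matching at both interfaces gives T⁻¹ = 1 + V_b² sin²(k₂L) / [4E(E − V_b)] = 1.026, hence T = 0.975.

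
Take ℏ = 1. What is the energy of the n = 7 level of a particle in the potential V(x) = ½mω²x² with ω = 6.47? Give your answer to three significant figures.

Using E_n = (n + ½)ℏω: E_7 = 7.5 × 6.47 = 48.53.

E = 48.5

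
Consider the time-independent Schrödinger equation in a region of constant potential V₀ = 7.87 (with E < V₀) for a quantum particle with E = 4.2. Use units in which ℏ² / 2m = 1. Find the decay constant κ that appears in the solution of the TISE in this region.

κ = 1.92

Since E < V₀ the TISE in this region is ψ'' = κ²ψ with κ = √(2m(V₀ − E))/ℏ.
κ = √(2 × 0.5 × 3.67) = 1.916.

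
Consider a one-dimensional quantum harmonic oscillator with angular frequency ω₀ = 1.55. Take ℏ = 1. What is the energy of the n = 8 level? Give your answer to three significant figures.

The oscillator eigenvalues are E_n = ℏω₀(n + ½), so E_8 = 1.55 × 8.5 = 13.18.

E = 13.2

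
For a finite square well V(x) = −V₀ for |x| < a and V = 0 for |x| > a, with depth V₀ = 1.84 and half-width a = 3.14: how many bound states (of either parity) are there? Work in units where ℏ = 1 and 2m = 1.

The dimensionless depth is z₀ = a√(2mV₀)/ℏ = 3.14 × √(1.840) = 4.259.
The even/odd transcendental equations gain one root per π/2 in z₀, giving N = 1 + ⌊2z₀/π⌋ = 1 + ⌊2.712⌋ = 3.

N = 3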